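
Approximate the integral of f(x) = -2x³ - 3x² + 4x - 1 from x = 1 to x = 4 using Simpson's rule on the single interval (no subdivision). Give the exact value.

-163.5

S = (b−a)/6 · [f(1) + 4f(2.5) + f(4)] = 0.5·[(-2) + 4·(-41) + (-161)] = -163.5.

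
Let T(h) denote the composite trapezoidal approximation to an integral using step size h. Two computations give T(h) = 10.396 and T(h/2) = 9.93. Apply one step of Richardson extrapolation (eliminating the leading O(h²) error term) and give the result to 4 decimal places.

R = (4·T(h/2) − T(h)) / 3 = (4·9.93 − 10.396)/3 = (29.324)/3 = 9.7747.

9.7747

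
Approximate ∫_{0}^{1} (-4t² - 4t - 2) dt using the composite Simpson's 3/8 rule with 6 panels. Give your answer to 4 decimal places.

-5.3333

h = (1 − 0)/6 = 0.166667.
Nodes t₀,…,t₆ = 0, 0.166667, 0.333333, 0.5, 0.666667, 0.833333, 1.
f(t) = -4t² - 4t - 2: f₀=-2, f₁=-2.777778, f₂=-3.777778, f₃=-5, f₄=-6.444444, f₅=-8.111111, f₆=-10.
(3h/8)·[f₀ + 3f₁ + 3f₂ + 2f₃ + 3f₄ + 3f₅ + f₆] = 0.0625·(-85.333333) = -5.3333.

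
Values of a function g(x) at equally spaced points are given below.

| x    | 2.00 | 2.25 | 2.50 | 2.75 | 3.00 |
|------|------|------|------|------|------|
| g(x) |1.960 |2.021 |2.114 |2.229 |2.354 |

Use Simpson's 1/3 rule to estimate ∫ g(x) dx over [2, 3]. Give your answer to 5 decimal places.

h = 0.25, n = 4.
(h/3)·[y₀ + 4y₁ + 2y₂ + 4y₃ + y₄] = 0.083333·(25.542) = 2.12850.

2.12850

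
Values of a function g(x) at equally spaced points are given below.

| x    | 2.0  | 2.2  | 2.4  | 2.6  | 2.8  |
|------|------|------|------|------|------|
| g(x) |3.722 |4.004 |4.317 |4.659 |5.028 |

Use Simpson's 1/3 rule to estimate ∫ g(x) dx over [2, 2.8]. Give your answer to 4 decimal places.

h = 0.2, n = 4.
(h/3)·[y₀ + 4y₁ + 2y₂ + 4y₃ + y₄] = 0.066667·(52.036) = 3.4691.

3.4691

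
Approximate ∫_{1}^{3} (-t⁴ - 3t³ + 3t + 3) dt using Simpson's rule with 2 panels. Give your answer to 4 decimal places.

h = (3 − 1)/2 = 1.
Nodes t₀,…,t₂ = 1, 2, 3.
f(t) = -t⁴ - 3t³ + 3t + 3: f₀=2, f₁=-31, f₂=-150.
(h/3)·[f₀ + 4f₁ + f₂] = 0.333333·(-272) = -90.6667.

-90.6667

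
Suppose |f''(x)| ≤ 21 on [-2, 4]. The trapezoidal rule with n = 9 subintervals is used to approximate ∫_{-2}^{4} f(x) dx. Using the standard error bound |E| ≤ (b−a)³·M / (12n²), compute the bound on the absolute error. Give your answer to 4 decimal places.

4.6667

|E| ≤ (6)³·21 / (12·9²) = 4536/972 = 4.6667.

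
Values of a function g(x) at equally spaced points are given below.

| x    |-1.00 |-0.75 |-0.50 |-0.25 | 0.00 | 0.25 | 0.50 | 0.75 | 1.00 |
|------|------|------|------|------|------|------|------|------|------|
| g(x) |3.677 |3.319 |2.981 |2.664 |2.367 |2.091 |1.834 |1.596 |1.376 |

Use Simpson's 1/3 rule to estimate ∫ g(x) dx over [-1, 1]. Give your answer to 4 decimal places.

h = 0.25, n = 8.
(h/3)·[y₀ + 4y₁ + 2y₂ + 4y₃ + 2y₄ + 4y₅ + 2y₆ + 4y₇ + y₈] = 0.083333·(58.097) = 4.8414.

4.8414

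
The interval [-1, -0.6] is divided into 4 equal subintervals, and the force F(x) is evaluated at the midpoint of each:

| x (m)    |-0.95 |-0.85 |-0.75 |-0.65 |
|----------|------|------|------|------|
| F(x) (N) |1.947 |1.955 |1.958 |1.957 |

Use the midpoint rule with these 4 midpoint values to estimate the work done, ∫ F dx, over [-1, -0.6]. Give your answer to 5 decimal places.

h = 0.1, n = 4.
h·[y(m₁) + y(m₂) + y(m₃) + y(m₄)] = 0.1·(7.817) = 0.78170.

0.78170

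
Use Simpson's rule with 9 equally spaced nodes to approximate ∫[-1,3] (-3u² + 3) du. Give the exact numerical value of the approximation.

h = (3 − (-1))/8 = 0.5.
Nodes u₀,…,u₈ = -1, -0.5, 0, 0.5, 1, 1.5, 2, 2.5, 3.
f(u) = -3u² + 3: f₀=0, f₁=2.25, f₂=3, f₃=2.25, f₄=0, f₅=-3.75, f₆=-9, f₇=-15.75, f₈=-24.
(h/3)·[f₀ + 4f₁ + 2f₂ + 4f₃ + 2f₄ + 4f₅ + 2f₆ + 4f₇ + f₈] = 0.166667·(-96) = -16.

-16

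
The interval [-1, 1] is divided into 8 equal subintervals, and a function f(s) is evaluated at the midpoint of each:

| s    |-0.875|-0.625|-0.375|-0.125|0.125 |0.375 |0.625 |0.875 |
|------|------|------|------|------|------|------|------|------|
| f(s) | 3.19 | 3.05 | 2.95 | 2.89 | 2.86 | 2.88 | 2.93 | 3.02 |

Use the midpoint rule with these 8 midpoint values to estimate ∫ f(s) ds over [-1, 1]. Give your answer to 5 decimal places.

5.94250

h = 0.25, n = 8.
h·[y(m₁) + y(m₂) + y(m₃) + y(m₄) + y(m₅) + y(m₆) + y(m₇) + y(m₈)] = 0.25·(23.77) = 5.94250.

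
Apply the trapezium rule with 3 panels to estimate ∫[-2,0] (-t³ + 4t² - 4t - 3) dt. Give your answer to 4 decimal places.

h = (0 − (-2))/3 = 0.666667.
Nodes t₀,…,t₃ = -2, -1.333333, -0.666667, 0.
f(t) = -t³ + 4t² - 4t - 3: f₀=29, f₁=11.814815, f₂=1.740741, f₃=-3.
(h/2)·[f₀ + 2f₁ + 2f₂ + f₃] = 0.333333·(53.111111) = 17.7037.

17.7037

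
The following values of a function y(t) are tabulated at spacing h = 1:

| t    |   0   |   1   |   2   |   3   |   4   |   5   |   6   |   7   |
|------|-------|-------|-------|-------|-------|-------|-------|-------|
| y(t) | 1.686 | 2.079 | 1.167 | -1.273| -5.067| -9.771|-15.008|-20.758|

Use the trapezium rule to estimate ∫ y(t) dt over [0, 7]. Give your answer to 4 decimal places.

-37.4090

h = 1, n = 7.
(h/2)·[y₀ + 2y₁ + 2y₂ + 2y₃ + 2y₄ + 2y₅ + 2y₆ + y₇] = 0.5·(-74.818) = -37.4090.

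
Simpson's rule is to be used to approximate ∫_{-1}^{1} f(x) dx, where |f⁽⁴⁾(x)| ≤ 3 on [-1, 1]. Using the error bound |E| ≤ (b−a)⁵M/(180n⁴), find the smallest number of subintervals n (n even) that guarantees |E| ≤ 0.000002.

Need 96/(180n⁴) ≤ 0.000002.
n⁴ ≥ 96/(180·0.000002) = 266667 ⇒ n ≥ 22.7244, so the smallest even n is 24. (n must be even for Simpson's rule.)

24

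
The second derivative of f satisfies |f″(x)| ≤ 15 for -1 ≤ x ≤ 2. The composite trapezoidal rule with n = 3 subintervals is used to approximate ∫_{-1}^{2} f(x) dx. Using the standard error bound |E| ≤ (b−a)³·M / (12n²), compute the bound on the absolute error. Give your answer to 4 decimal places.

3.7500

|E| ≤ (3)³·15 / (12·3²) = 405/108 = 3.7500.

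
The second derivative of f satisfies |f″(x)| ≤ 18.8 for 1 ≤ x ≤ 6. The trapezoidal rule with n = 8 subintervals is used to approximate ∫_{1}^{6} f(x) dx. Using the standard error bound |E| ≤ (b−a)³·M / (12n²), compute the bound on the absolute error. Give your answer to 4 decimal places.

3.0599

|E| ≤ (5)³·18.8 / (12·8²) = 2350/768 = 3.0599.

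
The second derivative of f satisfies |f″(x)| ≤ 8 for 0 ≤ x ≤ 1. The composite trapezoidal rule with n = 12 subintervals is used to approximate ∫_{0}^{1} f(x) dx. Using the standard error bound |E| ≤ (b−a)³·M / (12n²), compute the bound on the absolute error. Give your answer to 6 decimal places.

0.004630

|E| ≤ (1)³·8 / (12·12²) = 8/1728 = 0.004630.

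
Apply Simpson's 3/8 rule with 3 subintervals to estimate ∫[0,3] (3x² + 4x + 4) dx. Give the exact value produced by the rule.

h = (3 − 0)/3 = 1.
Nodes x₀,…,x₃ = 0, 1, 2, 3.
f(x) = 3x² + 4x + 4: f₀=4, f₁=11, f₂=24, f₃=43.
(3h/8)·[f₀ + 3f₁ + 3f₂ + f₃] = 0.375·(152) = 57.

57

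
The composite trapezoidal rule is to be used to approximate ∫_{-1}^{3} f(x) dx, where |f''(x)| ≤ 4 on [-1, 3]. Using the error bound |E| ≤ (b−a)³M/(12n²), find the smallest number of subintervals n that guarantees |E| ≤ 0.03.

Need 256/(12n²) ≤ 0.03.
n² ≥ 256/(12·0.03) = 711.111 ⇒ n ≥ 26.6667, so the smallest n is 27.

27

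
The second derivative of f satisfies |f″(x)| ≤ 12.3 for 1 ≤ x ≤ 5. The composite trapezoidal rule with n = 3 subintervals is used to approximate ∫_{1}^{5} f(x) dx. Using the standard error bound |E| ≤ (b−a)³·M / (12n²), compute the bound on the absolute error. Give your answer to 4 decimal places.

|E| ≤ (4)³·12.3 / (12·3²) = 787.2/108 = 7.2889.

7.2889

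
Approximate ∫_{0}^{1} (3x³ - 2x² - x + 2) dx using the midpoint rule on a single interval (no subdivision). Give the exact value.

M = (b−a)·f(0.5) = 1·(1.375) = 1.375.

1.375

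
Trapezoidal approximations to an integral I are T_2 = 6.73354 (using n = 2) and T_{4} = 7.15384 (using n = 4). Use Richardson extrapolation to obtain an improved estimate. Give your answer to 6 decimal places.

R = (4·T_{4} − T_2) / 3 = (4·7.15384 − 6.73354)/3 = (21.88182)/3 = 7.293940.

7.293940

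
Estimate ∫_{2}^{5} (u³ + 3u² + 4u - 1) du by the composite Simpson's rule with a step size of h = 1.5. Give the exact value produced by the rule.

h = (5 − 2)/2 = 1.5.
Nodes u₀,…,u₂ = 2, 3.5, 5.
f(u) = u³ + 3u² + 4u - 1: f₀=27, f₁=92.625, f₂=219.
(h/3)·[f₀ + 4f₁ + f₂] = 0.5·(616.5) = 308.25.

308.25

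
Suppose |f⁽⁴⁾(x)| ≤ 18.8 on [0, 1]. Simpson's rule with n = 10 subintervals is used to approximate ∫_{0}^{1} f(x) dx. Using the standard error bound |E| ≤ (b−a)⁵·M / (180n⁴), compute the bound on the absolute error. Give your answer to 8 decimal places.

|E| ≤ (1)⁵·18.8 / (180·10⁴) = 18.8/1800000 = 0.00001044.

0.00001044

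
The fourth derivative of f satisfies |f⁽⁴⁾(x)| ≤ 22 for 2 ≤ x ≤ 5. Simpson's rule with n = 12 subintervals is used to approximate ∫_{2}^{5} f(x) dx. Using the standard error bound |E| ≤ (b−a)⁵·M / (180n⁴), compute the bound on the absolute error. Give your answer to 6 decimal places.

|E| ≤ (3)⁵·22 / (180·12⁴) = 5346/3732480 = 0.001432.

0.001432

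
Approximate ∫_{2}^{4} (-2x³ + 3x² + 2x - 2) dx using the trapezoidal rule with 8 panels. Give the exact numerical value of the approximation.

-56.3125

h = (4 − 2)/8 = 0.25.
Nodes x₀,…,x₈ = 2, 2.25, 2.5, 2.75, 3, 3.25, 3.5, 3.75, 4.
f(x) = -2x³ + 3x² + 2x - 2: f₀=-2, f₁=-5.09375, f₂=-9.5, f₃=-15.40625, f₄=-23, f₅=-32.46875, f₆=-44, f₇=-57.78125, f₈=-74.
(h/2)·[f₀ + 2f₁ + 2f₂ + 2f₃ + 2f₄ + 2f₅ + 2f₆ + 2f₇ + f₈] = 0.125·(-450.5) = -56.3125.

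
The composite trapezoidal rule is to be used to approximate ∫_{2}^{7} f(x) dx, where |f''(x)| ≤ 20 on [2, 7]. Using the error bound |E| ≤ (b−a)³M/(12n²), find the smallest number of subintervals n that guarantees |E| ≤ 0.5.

21

Need 2500/(12n²) ≤ 0.5.
n² ≥ 2500/(12·0.5) = 416.667 ⇒ n ≥ 20.4124, so the smallest n is 21.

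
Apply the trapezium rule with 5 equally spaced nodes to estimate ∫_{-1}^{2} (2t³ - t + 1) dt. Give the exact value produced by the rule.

h = (2 − (-1))/4 = 0.75.
Nodes t₀,…,t₄ = -1, -0.25, 0.5, 1.25, 2.
f(t) = 2t³ - t + 1: f₀=0, f₁=1.21875, f₂=0.75, f₃=3.65625, f₄=15.
(h/2)·[f₀ + 2f₁ + 2f₂ + 2f₃ + f₄] = 0.375·(26.25) = 9.84375.

9.84375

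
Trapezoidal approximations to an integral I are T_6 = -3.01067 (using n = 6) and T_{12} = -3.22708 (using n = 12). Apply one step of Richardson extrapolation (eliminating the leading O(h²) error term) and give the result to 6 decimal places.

-3.299217

R = (4·T_{12} − T_6) / 3 = (4·(-3.22708) − (-3.01067))/3 = (-9.89765)/3 = -3.299217.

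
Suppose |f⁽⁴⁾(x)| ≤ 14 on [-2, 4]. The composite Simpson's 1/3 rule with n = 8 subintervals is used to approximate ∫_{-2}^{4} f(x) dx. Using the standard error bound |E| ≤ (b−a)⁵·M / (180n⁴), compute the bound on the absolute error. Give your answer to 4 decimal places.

|E| ≤ (6)⁵·14 / (180·8⁴) = 108864/737280 = 0.1477.

0.1477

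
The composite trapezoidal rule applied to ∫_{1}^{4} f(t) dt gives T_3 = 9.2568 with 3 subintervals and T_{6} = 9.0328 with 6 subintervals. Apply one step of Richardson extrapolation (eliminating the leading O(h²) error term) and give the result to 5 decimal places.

8.95813

R = (4·T_{6} − T_3) / 3 = (4·9.0328 − 9.2568)/3 = (26.8744)/3 = 8.95813.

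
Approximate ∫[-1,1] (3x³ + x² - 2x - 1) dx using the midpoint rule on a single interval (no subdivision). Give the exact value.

-2

M = (b−a)·f(0) = 2·(-1) = -2.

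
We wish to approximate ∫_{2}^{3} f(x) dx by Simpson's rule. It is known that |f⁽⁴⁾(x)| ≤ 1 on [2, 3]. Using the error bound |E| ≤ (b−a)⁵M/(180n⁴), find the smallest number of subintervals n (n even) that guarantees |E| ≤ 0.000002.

Need 1/(180n⁴) ≤ 0.000002.
n⁴ ≥ 1/(180·0.000002) = 2777.78 ⇒ n ≥ 7.2598, so the smallest even n is 8. (n must be even for Simpson's rule.)

8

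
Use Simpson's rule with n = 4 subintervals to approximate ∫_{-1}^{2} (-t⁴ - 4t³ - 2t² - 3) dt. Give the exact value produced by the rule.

-36.7265625

h = (2 − (-1))/4 = 0.75.
Nodes t₀,…,t₄ = -1, -0.25, 0.5, 1.25, 2.
f(t) = -t⁴ - 4t³ - 2t² - 3: f₀=-2, f₁=-3.06640625, f₂=-4.0625, f₃=-16.37890625, f₄=-59.
(h/3)·[f₀ + 4f₁ + 2f₂ + 4f₃ + f₄] = 0.25·(-146.90625) = -36.7265625.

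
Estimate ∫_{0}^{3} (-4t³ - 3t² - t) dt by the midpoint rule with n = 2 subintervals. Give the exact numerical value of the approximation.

-100.6875

h = (3 − 0)/2 = 1.5.
Midpoints m₁,…,m₂ = 0.75, 2.25.
f(m₁)=-4.125, f(m₂)=-63.
h·[f(m₁) + f(m₂)] = 1.5·(-67.125) = -100.6875.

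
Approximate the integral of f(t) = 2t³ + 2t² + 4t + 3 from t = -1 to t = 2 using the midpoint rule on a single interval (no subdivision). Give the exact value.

17.25

M = (b−a)·f(0.5) = 3·(5.75) = 17.25.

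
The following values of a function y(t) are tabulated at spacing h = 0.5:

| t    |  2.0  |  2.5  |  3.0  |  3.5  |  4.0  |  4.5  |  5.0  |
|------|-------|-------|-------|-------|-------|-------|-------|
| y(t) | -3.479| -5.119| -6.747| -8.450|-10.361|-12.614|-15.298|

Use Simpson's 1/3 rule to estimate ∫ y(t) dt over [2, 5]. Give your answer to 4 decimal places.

-26.2875

h = 0.5, n = 6.
(h/3)·[y₀ + 4y₁ + 2y₂ + 4y₃ + 2y₄ + 4y₅ + y₆] = 0.166667·(-157.725) = -26.2875.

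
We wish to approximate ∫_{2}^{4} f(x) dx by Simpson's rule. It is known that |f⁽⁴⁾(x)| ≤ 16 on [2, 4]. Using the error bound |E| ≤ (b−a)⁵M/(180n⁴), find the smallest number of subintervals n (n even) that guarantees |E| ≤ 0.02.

Need 512/(180n⁴) ≤ 0.02.
n⁴ ≥ 512/(180·0.02) = 142.222 ⇒ n ≥ 3.4534, so the smallest even n is 4. (n must be even for Simpson's rule.)

4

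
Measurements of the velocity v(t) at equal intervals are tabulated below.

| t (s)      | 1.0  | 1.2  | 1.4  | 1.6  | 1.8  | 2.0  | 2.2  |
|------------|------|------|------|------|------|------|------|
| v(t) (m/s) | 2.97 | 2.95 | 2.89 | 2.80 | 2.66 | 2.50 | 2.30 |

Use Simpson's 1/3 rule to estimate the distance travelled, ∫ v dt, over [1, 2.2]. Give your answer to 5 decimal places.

h = 0.2, n = 6.
(h/3)·[y₀ + 4y₁ + 2y₂ + 4y₃ + 2y₄ + 4y₅ + y₆] = 0.066667·(49.37) = 3.29133.

3.29133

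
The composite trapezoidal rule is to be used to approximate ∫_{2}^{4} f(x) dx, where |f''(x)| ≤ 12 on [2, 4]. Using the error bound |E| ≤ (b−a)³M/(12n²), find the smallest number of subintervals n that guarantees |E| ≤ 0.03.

Need 96/(12n²) ≤ 0.03.
n² ≥ 96/(12·0.03) = 266.667 ⇒ n ≥ 16.3299, so the smallest n is 17.

17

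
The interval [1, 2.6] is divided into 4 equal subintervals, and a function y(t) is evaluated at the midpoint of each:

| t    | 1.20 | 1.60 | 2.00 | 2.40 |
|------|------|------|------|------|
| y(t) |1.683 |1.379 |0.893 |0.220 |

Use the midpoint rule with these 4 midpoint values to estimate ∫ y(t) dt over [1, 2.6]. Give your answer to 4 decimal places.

h = 0.4, n = 4.
h·[y(m₁) + y(m₂) + y(m₃) + y(m₄)] = 0.4·(4.175) = 1.6700.

1.6700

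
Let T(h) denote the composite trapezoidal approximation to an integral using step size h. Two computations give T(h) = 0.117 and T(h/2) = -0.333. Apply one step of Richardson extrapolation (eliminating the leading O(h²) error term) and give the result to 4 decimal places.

R = (4·T(h/2) − T(h)) / 3 = (4·(-0.333) − 0.117)/3 = (-1.449)/3 = -0.4830.

-0.4830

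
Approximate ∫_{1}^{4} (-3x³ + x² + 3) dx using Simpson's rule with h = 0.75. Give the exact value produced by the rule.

-161.25

h = (4 − 1)/4 = 0.75.
Nodes x₀,…,x₄ = 1, 1.75, 2.5, 3.25, 4.
f(x) = -3x³ + x² + 3: f₀=1, f₁=-10.015625, f₂=-37.625, f₃=-89.421875, f₄=-173.
(h/3)·[f₀ + 4f₁ + 2f₂ + 4f₃ + f₄] = 0.25·(-645) = -161.25.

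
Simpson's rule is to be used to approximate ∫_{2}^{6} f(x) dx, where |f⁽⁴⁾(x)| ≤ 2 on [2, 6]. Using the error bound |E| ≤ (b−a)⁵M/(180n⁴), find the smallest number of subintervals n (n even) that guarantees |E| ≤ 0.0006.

12

Need 2048/(180n⁴) ≤ 0.0006.
n⁴ ≥ 2048/(180·0.0006) = 18963 ⇒ n ≥ 11.7348, so the smallest even n is 12. (n must be even for Simpson's rule.)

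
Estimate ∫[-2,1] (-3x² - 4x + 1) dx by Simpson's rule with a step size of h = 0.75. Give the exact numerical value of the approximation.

0

h = (1 − (-2))/4 = 0.75.
Nodes x₀,…,x₄ = -2, -1.25, -0.5, 0.25, 1.
f(x) = -3x² - 4x + 1: f₀=-3, f₁=1.3125, f₂=2.25, f₃=-0.1875, f₄=-6.
(h/3)·[f₀ + 4f₁ + 2f₂ + 4f₃ + f₄] = 0.25·(0) = 0.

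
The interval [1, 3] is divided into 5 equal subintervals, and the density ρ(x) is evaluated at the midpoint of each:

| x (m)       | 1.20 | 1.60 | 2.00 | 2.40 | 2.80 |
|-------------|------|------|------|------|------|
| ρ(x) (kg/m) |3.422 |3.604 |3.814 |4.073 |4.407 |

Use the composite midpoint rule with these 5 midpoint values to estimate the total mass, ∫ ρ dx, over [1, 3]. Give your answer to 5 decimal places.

h = 0.4, n = 5.
h·[y(m₁) + y(m₂) + y(m₃) + y(m₄) + y(m₅)] = 0.4·(19.320) = 7.72800.

7.72800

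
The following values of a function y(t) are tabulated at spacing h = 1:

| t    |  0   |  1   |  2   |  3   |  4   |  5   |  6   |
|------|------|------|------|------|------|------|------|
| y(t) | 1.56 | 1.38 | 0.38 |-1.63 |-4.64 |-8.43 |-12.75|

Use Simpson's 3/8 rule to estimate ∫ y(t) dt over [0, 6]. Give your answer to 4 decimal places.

-18.1425

h = 1, n = 6.
(3h/8)·[y₀ + 3y₁ + 3y₂ + 2y₃ + 3y₄ + 3y₅ + y₆] = 0.375·(-48.38) = -18.1425.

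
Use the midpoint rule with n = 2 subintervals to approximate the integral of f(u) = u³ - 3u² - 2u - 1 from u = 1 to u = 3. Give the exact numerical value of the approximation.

-16.5

h = (3 − 1)/2 = 1.
Midpoints m₁,…,m₂ = 1.5, 2.5.
f(m₁)=-7.375, f(m₂)=-9.125.
h·[f(m₁) + f(m₂)] = 1·(-16.5) = -16.5.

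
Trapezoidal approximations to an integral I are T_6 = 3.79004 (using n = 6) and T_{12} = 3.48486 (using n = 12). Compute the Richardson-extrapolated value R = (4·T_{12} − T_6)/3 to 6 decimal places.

3.383133

R = (4·T_{12} − T_6) / 3 = (4·3.48486 − 3.79004)/3 = (10.14940)/3 = 3.383133.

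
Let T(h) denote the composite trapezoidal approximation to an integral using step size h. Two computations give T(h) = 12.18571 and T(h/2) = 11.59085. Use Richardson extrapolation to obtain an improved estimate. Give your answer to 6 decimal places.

11.392563

R = (4·T(h/2) − T(h)) / 3 = (4·11.59085 − 12.18571)/3 = (34.17769)/3 = 11.392563.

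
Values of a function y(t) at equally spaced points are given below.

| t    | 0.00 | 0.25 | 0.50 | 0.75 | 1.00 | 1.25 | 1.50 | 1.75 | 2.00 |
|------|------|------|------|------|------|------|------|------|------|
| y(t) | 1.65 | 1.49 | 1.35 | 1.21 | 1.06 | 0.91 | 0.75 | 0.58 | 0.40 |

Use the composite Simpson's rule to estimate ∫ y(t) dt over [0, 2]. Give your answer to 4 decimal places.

2.0942

h = 0.25, n = 8.
(h/3)·[y₀ + 4y₁ + 2y₂ + 4y₃ + 2y₄ + 4y₅ + 2y₆ + 4y₇ + y₈] = 0.083333·(25.13) = 2.0942.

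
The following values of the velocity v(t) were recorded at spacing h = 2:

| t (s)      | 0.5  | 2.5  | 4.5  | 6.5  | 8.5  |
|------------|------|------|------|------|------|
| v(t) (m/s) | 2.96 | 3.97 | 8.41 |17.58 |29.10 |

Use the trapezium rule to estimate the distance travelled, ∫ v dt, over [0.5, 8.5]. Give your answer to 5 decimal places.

91.98000

h = 2, n = 4.
(h/2)·[y₀ + 2y₁ + 2y₂ + 2y₃ + y₄] = 1·(91.98) = 91.98000.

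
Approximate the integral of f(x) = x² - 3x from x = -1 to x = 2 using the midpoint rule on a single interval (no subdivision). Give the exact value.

-3.75

M = (b−a)·f(0.5) = 3·(-1.25) = -3.75.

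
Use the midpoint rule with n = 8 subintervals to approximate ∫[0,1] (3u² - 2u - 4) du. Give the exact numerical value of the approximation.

-4.00390625

h = (1 − 0)/8 = 0.125.
Midpoints m₁,…,m₈ = 0.0625, 0.1875, 0.3125, 0.4375, 0.5625, 0.6875, 0.8125, 0.9375.
f(m₁)=-4.11328125, f(m₂)=-4.26953125, f(m₃)=-4.33203125, f(m₄)=-4.30078125, f(m₅)=-4.17578125, f(m₆)=-3.95703125, f(m₇)=-3.64453125, f(m₈)=-3.23828125.
h·[f(m₁) + f(m₂) + f(m₃) + f(m₄) + f(m₅) + f(m₆) + f(m₇) + f(m₈)] = 0.125·(-32.03125) = -4.00390625.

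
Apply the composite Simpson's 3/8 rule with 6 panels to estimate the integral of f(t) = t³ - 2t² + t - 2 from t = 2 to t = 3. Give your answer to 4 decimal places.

4.0833

h = (3 − 2)/6 = 0.166667.
Nodes t₀,…,t₆ = 2, 2.166667, 2.333333, 2.5, 2.666667, 2.833333, 3.
f(t) = t³ - 2t² + t - 2: f₀=0, f₁=0.949074, f₂=2.148148, f₃=3.625, f₄=5.407407, f₅=7.523148, f₆=10.
(3h/8)·[f₀ + 3f₁ + 3f₂ + 2f₃ + 3f₄ + 3f₅ + f₆] = 0.0625·(65.333333) = 4.0833.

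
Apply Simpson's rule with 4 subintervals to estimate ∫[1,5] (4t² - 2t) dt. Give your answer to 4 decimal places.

141.3333

h = (5 − 1)/4 = 1.
Nodes t₀,…,t₄ = 1, 2, 3, 4, 5.
f(t) = 4t² - 2t: f₀=2, f₁=12, f₂=30, f₃=56, f₄=90.
(h/3)·[f₀ + 4f₁ + 2f₂ + 4f₃ + f₄] = 0.333333·(424) = 141.3333.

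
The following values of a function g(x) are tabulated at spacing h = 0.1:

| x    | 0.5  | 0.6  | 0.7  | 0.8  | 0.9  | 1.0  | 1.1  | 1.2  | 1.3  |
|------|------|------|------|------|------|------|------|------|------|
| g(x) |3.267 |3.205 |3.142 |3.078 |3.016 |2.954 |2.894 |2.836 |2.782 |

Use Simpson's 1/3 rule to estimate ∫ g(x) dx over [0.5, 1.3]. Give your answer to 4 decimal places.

2.4148

h = 0.1, n = 8.
(h/3)·[y₀ + 4y₁ + 2y₂ + 4y₃ + 2y₄ + 4y₅ + 2y₆ + 4y₇ + y₈] = 0.033333·(72.445) = 2.4148.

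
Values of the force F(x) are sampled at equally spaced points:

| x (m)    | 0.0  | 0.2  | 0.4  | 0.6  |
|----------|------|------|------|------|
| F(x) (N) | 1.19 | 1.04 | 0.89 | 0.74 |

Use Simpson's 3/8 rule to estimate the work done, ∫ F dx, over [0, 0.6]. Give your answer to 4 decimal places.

h = 0.2, n = 3.
(3h/8)·[y₀ + 3y₁ + 3y₂ + y₃] = 0.075·(7.72) = 0.5790.

0.5790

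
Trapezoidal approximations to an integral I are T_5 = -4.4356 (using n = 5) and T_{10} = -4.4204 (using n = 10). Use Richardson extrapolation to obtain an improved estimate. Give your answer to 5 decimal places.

-4.41533

R = (4·T_{10} − T_5) / 3 = (4·(-4.4204) − (-4.4356))/3 = (-13.2460)/3 = -4.41533.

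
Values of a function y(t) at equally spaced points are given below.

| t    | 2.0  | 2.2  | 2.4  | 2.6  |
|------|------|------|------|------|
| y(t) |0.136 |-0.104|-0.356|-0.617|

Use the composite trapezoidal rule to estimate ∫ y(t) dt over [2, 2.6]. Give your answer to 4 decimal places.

-0.1401

h = 0.2, n = 3.
(h/2)·[y₀ + 2y₁ + 2y₂ + y₃] = 0.1·(-1.401) = -0.1401.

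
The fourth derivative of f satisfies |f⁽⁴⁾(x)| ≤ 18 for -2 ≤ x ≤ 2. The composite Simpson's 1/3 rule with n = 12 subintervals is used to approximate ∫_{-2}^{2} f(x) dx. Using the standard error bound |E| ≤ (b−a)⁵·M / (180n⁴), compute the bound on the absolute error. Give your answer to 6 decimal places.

0.004938

|E| ≤ (4)⁵·18 / (180·12⁴) = 18432/3732480 = 0.004938.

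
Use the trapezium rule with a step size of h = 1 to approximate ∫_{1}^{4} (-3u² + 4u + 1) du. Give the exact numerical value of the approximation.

h = (4 − 1)/3 = 1.
Nodes u₀,…,u₃ = 1, 2, 3, 4.
f(u) = -3u² + 4u + 1: f₀=2, f₁=-3, f₂=-14, f₃=-31.
(h/2)·[f₀ + 2f₁ + 2f₂ + f₃] = 0.5·(-63) = -31.5.

-31.5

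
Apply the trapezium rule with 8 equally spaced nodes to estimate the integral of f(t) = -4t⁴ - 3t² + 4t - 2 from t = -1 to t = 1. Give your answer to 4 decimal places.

-7.8975

h = (1 − (-1))/7 = 0.285714.
Nodes t₀,…,t₇ = -1, -0.714286, -0.428571, -0.142857, 0.142857, 0.428571, 0.714286, 1.
f(t) = -4t⁴ - 3t² + 4t - 2: f₀=-13, f₁=-7.428988, f₂=-4.400250, f₃=-2.634319, f₄=-1.491462, f₅=-0.971678, f₆=-1.714702, f₇=-5.
(h/2)·[f₀ + 2f₁ + 2f₂ + 2f₃ + 2f₄ + 2f₅ + 2f₆ + f₇] = 0.142857·(-55.282799) = -7.8975.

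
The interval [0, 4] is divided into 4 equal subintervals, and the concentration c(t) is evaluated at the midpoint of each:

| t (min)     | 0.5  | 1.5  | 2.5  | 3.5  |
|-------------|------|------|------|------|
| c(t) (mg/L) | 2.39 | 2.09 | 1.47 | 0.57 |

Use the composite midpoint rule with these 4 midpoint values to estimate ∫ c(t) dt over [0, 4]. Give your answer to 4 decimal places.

h = 1, n = 4.
h·[y(m₁) + y(m₂) + y(m₃) + y(m₄)] = 1·(6.52) = 6.5200.

6.5200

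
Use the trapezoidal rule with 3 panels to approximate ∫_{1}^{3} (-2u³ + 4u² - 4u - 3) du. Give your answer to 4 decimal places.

-28.5185

h = (3 − 1)/3 = 0.666667.
Nodes u₀,…,u₃ = 1, 1.666667, 2.333333, 3.
f(u) = -2u³ + 4u² - 4u - 3: f₀=-5, f₁=-7.814815, f₂=-15.962963, f₃=-33.
(h/2)·[f₀ + 2f₁ + 2f₂ + f₃] = 0.333333·(-85.555556) = -28.5185.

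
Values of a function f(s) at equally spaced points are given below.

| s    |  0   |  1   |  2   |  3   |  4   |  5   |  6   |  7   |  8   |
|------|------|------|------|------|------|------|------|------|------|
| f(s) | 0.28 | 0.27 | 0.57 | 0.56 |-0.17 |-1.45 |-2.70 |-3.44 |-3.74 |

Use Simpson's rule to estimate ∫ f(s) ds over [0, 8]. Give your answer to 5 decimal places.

h = 1, n = 8.
(h/3)·[y₀ + 4y₁ + 2y₂ + 4y₃ + 2y₄ + 4y₅ + 2y₆ + 4y₇ + y₈] = 0.333333·(-24.30) = -8.10000.

-8.10000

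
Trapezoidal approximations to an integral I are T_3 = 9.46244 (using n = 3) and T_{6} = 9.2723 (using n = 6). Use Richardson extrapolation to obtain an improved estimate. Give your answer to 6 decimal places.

9.208920

R = (4·T_{6} − T_3) / 3 = (4·9.2723 − 9.46244)/3 = (27.62676)/3 = 9.208920.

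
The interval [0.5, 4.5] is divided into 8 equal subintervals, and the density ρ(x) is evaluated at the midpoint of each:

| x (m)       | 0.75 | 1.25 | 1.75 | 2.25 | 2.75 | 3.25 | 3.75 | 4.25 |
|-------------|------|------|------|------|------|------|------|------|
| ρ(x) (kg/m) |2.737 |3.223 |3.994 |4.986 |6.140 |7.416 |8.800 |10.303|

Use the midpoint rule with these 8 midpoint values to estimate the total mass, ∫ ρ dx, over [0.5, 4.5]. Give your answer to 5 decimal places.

h = 0.5, n = 8.
h·[y(m₁) + y(m₂) + y(m₃) + y(m₄) + y(m₅) + y(m₆) + y(m₇) + y(m₈)] = 0.5·(47.599) = 23.79950.

23.79950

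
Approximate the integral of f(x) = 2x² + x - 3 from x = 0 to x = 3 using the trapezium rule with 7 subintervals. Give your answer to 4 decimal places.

h = (3 − 0)/7 = 0.428571.
Nodes x₀,…,x₇ = 0, 0.428571, 0.857143, 1.285714, 1.714286, 2.142857, 2.571429, 3.
f(x) = 2x² + x - 3: f₀=-3, f₁=-2.204082, f₂=-0.673469, f₃=1.591837, f₄=4.591837, f₅=8.326531, f₆=12.795918, f₇=18.
(h/2)·[f₀ + 2f₁ + 2f₂ + 2f₃ + 2f₄ + 2f₅ + 2f₆ + f₇] = 0.214286·(63.857143) = 13.6837.

13.6837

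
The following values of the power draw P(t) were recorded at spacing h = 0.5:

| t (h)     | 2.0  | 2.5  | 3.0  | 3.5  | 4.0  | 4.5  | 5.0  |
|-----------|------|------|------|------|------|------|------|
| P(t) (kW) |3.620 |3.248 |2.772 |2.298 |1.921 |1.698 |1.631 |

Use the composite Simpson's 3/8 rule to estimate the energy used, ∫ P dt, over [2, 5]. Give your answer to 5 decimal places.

7.26825

h = 0.5, n = 6.
(3h/8)·[y₀ + 3y₁ + 3y₂ + 2y₃ + 3y₄ + 3y₅ + y₆] = 0.1875·(38.764) = 7.26825.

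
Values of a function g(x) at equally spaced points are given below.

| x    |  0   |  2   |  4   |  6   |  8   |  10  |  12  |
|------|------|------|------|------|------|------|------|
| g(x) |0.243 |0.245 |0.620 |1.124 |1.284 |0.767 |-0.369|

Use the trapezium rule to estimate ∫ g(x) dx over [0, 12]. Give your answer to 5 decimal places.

h = 2, n = 6.
(h/2)·[y₀ + 2y₁ + 2y₂ + 2y₃ + 2y₄ + 2y₅ + y₆] = 1·(7.954) = 7.95400.

7.95400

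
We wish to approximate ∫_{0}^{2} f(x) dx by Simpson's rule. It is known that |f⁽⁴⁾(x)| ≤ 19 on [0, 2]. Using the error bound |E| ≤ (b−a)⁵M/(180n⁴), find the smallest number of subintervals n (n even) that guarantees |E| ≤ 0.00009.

Need 608/(180n⁴) ≤ 0.00009.
n⁴ ≥ 608/(180·0.00009) = 37530.9 ⇒ n ≥ 13.9187, so the smallest even n is 14. (n must be even for Simpson's rule.)

14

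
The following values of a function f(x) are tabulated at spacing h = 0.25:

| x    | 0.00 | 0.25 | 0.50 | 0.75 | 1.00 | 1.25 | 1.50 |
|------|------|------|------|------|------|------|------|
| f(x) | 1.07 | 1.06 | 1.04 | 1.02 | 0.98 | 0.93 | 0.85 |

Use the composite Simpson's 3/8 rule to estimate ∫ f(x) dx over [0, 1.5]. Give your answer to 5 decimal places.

h = 0.25, n = 6.
(3h/8)·[y₀ + 3y₁ + 3y₂ + 2y₃ + 3y₄ + 3y₅ + y₆] = 0.09375·(15.99) = 1.49906.

1.49906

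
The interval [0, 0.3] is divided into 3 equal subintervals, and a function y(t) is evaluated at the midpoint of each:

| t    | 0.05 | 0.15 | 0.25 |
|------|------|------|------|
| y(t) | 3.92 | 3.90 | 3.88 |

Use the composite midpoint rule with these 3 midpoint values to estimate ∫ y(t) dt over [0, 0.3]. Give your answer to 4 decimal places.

h = 0.1, n = 3.
h·[y(m₁) + y(m₂) + y(m₃)] = 0.1·(11.70) = 1.1700.

1.1700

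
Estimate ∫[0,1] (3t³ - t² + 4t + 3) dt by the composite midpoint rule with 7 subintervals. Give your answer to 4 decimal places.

5.4107

h = (1 − 0)/7 = 0.142857.
Midpoints m₁,…,m₇ = 0.071429, 0.214286, 0.357143, 0.5, 0.642857, 0.785714, 0.928571.
f(m₁)=3.281706, f(m₂)=3.840743, f(m₃)=4.437682, f(m₄)=5.125, f(m₅)=5.955175, f(m₆)=6.980685, f(m₇)=8.254009.
h·[f(m₁) + f(m₂) + f(m₃) + f(m₄) + f(m₅) + f(m₆) + f(m₇)] = 0.142857·(37.875) = 5.4107.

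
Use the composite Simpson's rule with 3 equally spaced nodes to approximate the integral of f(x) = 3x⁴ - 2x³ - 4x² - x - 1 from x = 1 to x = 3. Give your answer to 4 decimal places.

65.3333

h = (3 − 1)/2 = 1.
Nodes x₀,…,x₂ = 1, 2, 3.
f(x) = 3x⁴ - 2x³ - 4x² - x - 1: f₀=-5, f₁=13, f₂=149.
(h/3)·[f₀ + 4f₁ + f₂] = 0.333333·(196) = 65.3333.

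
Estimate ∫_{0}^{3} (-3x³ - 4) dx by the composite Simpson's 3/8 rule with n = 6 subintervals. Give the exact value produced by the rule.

-72.75

h = (3 − 0)/6 = 0.5.
Nodes x₀,…,x₆ = 0, 0.5, 1, 1.5, 2, 2.5, 3.
f(x) = -3x³ - 4: f₀=-4, f₁=-4.375, f₂=-7, f₃=-14.125, f₄=-28, f₅=-50.875, f₆=-85.
(3h/8)·[f₀ + 3f₁ + 3f₂ + 2f₃ + 3f₄ + 3f₅ + f₆] = 0.1875·(-388) = -72.75.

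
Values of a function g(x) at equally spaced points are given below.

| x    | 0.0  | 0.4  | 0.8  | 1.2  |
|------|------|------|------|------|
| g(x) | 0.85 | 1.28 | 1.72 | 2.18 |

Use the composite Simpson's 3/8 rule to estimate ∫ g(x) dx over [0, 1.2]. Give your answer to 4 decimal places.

1.8045

h = 0.4, n = 3.
(3h/8)·[y₀ + 3y₁ + 3y₂ + y₃] = 0.15·(12.03) = 1.8045.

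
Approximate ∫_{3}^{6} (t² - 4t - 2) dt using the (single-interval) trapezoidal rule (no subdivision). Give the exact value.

7.5

T = (b−a)/2 · [f(3) + f(6)] = 1.5·[(-5) + 10] = 7.5.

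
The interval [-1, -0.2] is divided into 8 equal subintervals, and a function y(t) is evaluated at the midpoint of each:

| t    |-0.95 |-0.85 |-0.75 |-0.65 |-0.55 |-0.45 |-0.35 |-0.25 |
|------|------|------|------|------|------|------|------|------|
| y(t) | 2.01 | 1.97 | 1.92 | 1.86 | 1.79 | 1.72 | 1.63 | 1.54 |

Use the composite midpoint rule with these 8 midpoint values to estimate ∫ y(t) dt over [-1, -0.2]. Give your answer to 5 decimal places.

1.44400

h = 0.1, n = 8.
h·[y(m₁) + y(m₂) + y(m₃) + y(m₄) + y(m₅) + y(m₆) + y(m₇) + y(m₈)] = 0.1·(14.44) = 1.44400.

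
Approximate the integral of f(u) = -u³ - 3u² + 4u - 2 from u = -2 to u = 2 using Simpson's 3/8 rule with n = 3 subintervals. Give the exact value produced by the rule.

h = (2 − (-2))/3 = 1.333333.
Nodes u₀,…,u₃ = -2, -0.666667, 0.666667, 2.
f(u) = -u³ - 3u² + 4u - 2: f₀=-14, f₁=-5.703704, f₂=-0.962963, f₃=-14.
(3h/8)·[f₀ + 3f₁ + 3f₂ + f₃] = 0.5·(-48) = -24.

-24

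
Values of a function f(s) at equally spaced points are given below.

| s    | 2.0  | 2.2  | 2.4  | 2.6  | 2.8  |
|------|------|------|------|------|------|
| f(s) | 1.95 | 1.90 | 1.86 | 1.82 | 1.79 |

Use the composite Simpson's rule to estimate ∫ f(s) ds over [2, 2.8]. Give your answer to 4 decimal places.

h = 0.2, n = 4.
(h/3)·[y₀ + 4y₁ + 2y₂ + 4y₃ + y₄] = 0.066667·(22.34) = 1.4893.

1.4893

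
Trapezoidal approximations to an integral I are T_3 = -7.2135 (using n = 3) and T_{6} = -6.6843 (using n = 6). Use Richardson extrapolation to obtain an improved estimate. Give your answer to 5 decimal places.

-6.50790

R = (4·T_{6} − T_3) / 3 = (4·(-6.6843) − (-7.2135))/3 = (-19.5237)/3 = -6.50790.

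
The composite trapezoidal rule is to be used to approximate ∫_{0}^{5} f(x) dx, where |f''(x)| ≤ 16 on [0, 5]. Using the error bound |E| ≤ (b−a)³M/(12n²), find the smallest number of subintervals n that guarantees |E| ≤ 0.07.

Need 2000/(12n²) ≤ 0.07.
n² ≥ 2000/(12·0.07) = 2380.95 ⇒ n ≥ 48.7950, so the smallest n is 49.

49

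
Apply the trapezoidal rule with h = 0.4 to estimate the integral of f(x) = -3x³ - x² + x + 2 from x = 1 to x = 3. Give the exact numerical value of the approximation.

h = (3 − 1)/5 = 0.4.
Nodes x₀,…,x₅ = 1, 1.4, 1.8, 2.2, 2.6, 3.
f(x) = -3x³ - x² + x + 2: f₀=-1, f₁=-6.792, f₂=-16.936, f₃=-32.584, f₄=-54.888, f₅=-85.
(h/2)·[f₀ + 2f₁ + 2f₂ + 2f₃ + 2f₄ + f₅] = 0.2·(-308.4) = -61.68.

-61.68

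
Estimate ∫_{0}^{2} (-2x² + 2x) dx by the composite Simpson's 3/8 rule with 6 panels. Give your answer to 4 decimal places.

h = (2 − 0)/6 = 0.333333.
Nodes x₀,…,x₆ = 0, 0.333333, 0.666667, 1, 1.333333, 1.666667, 2.
f(x) = -2x² + 2x: f₀=0, f₁=0.444444, f₂=0.444444, f₃=0, f₄=-0.888889, f₅=-2.222222, f₆=-4.
(3h/8)·[f₀ + 3f₁ + 3f₂ + 2f₃ + 3f₄ + 3f₅ + f₆] = 0.125·(-10.666667) = -1.3333.

-1.3333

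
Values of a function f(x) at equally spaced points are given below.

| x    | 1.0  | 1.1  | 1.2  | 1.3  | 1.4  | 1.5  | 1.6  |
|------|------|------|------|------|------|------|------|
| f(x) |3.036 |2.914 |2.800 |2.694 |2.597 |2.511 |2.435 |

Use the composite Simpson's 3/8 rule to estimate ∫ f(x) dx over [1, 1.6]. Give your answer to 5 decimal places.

1.62469

h = 0.1, n = 6.
(3h/8)·[y₀ + 3y₁ + 3y₂ + 2y₃ + 3y₄ + 3y₅ + y₆] = 0.0375·(43.325) = 1.62469.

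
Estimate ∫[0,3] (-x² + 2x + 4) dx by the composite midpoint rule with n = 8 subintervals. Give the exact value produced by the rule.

h = (3 − 0)/8 = 0.375.
Midpoints m₁,…,m₈ = 0.1875, 0.5625, 0.9375, 1.3125, 1.6875, 2.0625, 2.4375, 2.8125.
f(m₁)=4.33984375, f(m₂)=4.80859375, f(m₃)=4.99609375, f(m₄)=4.90234375, f(m₅)=4.52734375, f(m₆)=3.87109375, f(m₇)=2.93359375, f(m₈)=1.71484375.
h·[f(m₁) + f(m₂) + f(m₃) + f(m₄) + f(m₅) + f(m₆) + f(m₇) + f(m₈)] = 0.375·(32.09375) = 12.03515625.

12.03515625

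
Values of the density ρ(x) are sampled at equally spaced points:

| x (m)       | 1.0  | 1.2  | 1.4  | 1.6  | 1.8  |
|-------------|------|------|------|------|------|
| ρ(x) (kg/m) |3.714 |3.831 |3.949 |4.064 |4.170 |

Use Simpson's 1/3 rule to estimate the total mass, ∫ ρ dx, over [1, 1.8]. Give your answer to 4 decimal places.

h = 0.2, n = 4.
(h/3)·[y₀ + 4y₁ + 2y₂ + 4y₃ + y₄] = 0.066667·(47.362) = 3.1575.

3.1575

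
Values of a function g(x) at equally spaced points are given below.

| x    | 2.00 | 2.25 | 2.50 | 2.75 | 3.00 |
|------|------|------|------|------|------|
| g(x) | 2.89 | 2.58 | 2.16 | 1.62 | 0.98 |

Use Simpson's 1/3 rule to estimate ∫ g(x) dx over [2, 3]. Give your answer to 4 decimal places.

2.0825

h = 0.25, n = 4.
(h/3)·[y₀ + 4y₁ + 2y₂ + 4y₃ + y₄] = 0.083333·(24.99) = 2.0825.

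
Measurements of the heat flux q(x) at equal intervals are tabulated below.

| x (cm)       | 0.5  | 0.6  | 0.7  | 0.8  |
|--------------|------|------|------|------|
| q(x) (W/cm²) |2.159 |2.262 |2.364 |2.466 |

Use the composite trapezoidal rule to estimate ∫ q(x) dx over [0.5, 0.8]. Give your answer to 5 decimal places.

h = 0.1, n = 3.
(h/2)·[y₀ + 2y₁ + 2y₂ + y₃] = 0.05·(13.877) = 0.69385.

0.69385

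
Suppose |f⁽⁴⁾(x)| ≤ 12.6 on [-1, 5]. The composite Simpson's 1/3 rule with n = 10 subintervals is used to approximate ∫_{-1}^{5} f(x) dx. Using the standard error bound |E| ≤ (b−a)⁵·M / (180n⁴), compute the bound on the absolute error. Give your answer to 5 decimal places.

|E| ≤ (6)⁵·12.6 / (180·10⁴) = 97977.6/1800000 = 0.05443.

0.05443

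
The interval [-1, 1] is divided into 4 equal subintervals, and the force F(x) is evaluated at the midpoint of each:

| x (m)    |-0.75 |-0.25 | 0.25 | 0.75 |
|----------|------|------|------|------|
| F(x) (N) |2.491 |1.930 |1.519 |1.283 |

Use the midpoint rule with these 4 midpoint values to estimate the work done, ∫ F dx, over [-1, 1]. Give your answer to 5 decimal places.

h = 0.5, n = 4.
h·[y(m₁) + y(m₂) + y(m₃) + y(m₄)] = 0.5·(7.223) = 3.61150.

3.61150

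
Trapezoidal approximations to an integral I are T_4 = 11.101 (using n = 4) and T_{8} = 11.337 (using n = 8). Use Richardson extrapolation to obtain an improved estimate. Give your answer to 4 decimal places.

R = (4·T_{8} − T_4) / 3 = (4·11.337 − 11.101)/3 = (34.247)/3 = 11.4157.

11.4157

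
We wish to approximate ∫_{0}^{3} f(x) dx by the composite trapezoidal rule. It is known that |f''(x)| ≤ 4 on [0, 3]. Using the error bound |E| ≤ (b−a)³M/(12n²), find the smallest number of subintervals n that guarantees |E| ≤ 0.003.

Need 108/(12n²) ≤ 0.003.
n² ≥ 108/(12·0.003) = 3000 ⇒ n ≥ 54.7723, so the smallest n is 55.

55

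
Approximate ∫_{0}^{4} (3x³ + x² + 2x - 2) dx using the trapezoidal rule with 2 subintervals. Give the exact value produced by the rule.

h = (4 − 0)/2 = 2.
Nodes x₀,…,x₂ = 0, 2, 4.
f(x) = 3x³ + x² + 2x - 2: f₀=-2, f₁=30, f₂=214.
(h/2)·[f₀ + 2f₁ + f₂] = 1·(272) = 272.

272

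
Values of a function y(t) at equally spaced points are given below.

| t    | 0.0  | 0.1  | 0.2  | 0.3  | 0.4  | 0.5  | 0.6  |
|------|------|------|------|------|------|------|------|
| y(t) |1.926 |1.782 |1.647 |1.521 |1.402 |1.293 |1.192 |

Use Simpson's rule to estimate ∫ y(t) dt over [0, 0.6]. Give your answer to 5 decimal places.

h = 0.1, n = 6.
(h/3)·[y₀ + 4y₁ + 2y₂ + 4y₃ + 2y₄ + 4y₅ + y₆] = 0.033333·(27.600) = 0.92000.

0.92000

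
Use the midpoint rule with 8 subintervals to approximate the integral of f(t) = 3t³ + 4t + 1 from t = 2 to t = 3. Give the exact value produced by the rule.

59.720703125

h = (3 − 2)/8 = 0.125.
Midpoints m₁,…,m₈ = 2.0625, 2.1875, 2.3125, 2.4375, 2.5625, 2.6875, 2.8125, 2.9375.
f(m₁)=35.571044921875, f(m₂)=41.152587890625, f(m₃)=47.349365234375, f(m₄)=54.196533203125, f(m₅)=61.729248046875, f(m₆)=69.982666015625, f(m₇)=78.991943359375, f(m₈)=88.792236328125.
h·[f(m₁) + f(m₂) + f(m₃) + f(m₄) + f(m₅) + f(m₆) + f(m₇) + f(m₈)] = 0.125·(477.765625) = 59.720703125.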